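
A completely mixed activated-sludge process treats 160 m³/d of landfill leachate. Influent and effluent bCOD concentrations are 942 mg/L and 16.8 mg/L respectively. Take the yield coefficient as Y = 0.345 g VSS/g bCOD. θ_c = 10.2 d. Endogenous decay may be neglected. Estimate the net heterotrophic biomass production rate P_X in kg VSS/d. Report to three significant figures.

Since k_d ≈ 0, Y_obs = Y = 0.345 g VSS/g bCOD.
ΔS = 942 − 16.8 = 925.2 mg/L, so the substrate removal rate is 160 × 925.2/1000 = 148.0 kg bCOD/d.
P_X = Y_obs · Q(S₀ − S) = 0.3450 × 148.0 = 51.07 kg VSS/d.

P_X ≈ 51.1 kg VSS/d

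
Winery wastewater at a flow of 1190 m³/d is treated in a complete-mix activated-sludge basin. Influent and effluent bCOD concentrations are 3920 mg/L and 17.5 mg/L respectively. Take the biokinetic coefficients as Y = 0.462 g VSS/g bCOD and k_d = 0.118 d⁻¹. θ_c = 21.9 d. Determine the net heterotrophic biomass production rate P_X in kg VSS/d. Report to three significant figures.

P_X ≈ 599 kg VSS/d

Observed yield with endogenous decay: Y_obs = Y / (1 + k_d·θ_c) = 0.462 / (1 + 0.118 × 21.9) = 0.462 / 3.584 = 0.1289 g VSS/g bCOD.
ΔS = 3920 − 17.5 = 3902 mg/L, so the substrate removal rate is 1190 × 3902/1000 = 4644 kg bCOD/d.
Net biomass production P_X = Y_obs × Q·(S₀ − S) = 0.1289 × 4644 = 598.6 kg VSS/d.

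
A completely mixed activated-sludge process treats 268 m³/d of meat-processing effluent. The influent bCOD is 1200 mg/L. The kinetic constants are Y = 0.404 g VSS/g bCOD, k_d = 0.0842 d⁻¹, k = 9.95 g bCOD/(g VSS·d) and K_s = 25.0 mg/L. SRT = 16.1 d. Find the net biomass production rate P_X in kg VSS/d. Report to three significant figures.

For a completely mixed reactor with recycle the Lawrence–McCarty relation gives S = K_s·(1 + k_d·θ_c) / [θ_c·(Y·k − k_d) − 1] = 25.0 × (1 + 0.0842 × 16.1) / [16.1 × (0.404 × 9.95 − 0.0842) − 1] = 58.89 / 62.36 = 0.9443 mg/L.
Y_obs = Y / (1 + k_d θ_c) = 0.404 / (1 + 0.0842 × 16.1) = 0.404 / 2.356 = 0.1715.
Mass of bCOD removed per day: Q(S₀ − S) = 268 × 1199 g/m³ = 321.3 kg/d.
Net biomass production P_X = Y_obs × Q·(S₀ − S) = 0.1715 × 321.3 = 55.11 kg VSS/d.

P_X ≈ 55.1 kg VSS/d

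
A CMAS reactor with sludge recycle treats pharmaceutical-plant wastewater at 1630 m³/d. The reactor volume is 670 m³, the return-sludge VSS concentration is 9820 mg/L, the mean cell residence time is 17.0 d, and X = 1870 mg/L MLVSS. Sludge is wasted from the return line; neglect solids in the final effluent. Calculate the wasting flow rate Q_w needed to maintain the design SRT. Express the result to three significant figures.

Q_w ≈ 7.51 m³/d

θ_c = V·X/(Q_w·X_r) when wasting from the recycle, so Q_w = V·X/(θ_c·X_r) = 670.0 × 1870 / (17.0 × 9820) = 7.505 m³/d.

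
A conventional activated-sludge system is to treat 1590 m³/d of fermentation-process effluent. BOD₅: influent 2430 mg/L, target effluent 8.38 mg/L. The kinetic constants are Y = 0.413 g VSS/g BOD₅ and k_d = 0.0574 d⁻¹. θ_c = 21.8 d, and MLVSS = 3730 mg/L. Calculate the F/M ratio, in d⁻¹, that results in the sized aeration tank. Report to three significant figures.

F/M ≈ 0.251 d⁻¹

Rearranging the biomass balance for a CMAS with decay, V = Y·Q·ΔS·θ_c / [X·(1+k_d θ_c)] = 0.413 × 1590 × (2430 − 8.38) × 21.8 / [3730 × (1 + 0.0574 × 21.8)] = 3.47×10^7 / 8397 = 4128 m³.
Food-to-microorganism ratio F/M = Q S₀ / (V X) = 1590 × 2430 / (4128 × 3730) = 0.2509 d⁻¹.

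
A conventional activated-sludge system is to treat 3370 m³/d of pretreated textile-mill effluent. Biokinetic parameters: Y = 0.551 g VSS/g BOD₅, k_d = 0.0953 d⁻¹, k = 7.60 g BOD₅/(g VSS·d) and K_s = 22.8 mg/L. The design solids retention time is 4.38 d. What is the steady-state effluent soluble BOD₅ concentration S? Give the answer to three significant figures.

From the Monod/SRT balance for a CMAS, S = K_s·(1+k_d θ_c)/[θ_c·(Y k − k_d) − 1] = 22.8 × (1 + 0.0953 × 4.38) / [4.38 × (0.551 × 7.60 − 0.0953) − 1] = 32.32 / 16.92 = 1.910 mg/L.

S ≈ 1.91 mg/L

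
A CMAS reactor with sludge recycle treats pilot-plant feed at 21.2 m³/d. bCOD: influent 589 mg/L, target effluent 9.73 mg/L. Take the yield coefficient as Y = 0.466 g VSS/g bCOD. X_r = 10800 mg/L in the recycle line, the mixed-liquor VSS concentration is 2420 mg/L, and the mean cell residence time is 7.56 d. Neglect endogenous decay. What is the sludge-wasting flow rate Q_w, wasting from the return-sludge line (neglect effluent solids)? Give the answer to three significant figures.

Q_w ≈ 0.530 m³/d

With k_d = 0 the design equation reduces to V = Y Q (S₀−S) θ_c / X = 0.466 × 21.2 × (589 − 9.73) × 7.56 / 2420 = 17.88 m³.
Wasting from the return line (neglecting effluent solids): Q_w = V·X / (θ_c·X_r) = 17.88 × 2420 / (7.56 × 10800) = 0.5299 m³/d.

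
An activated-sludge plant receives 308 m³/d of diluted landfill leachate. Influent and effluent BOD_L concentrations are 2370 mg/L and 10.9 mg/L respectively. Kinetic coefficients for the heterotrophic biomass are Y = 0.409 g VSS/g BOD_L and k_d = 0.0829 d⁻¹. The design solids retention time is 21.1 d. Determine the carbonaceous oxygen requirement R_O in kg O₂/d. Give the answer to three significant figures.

Observed yield with endogenous decay: Y_obs = Y / (1 + k_d·θ_c) = 0.409 / (1 + 0.0829 × 21.1) = 0.409 / 2.749 = 0.1488 g VSS/g BOD_L.
Substrate removed = Q·(S₀ − S) = 308 m³/d × (2370 − 10.9) g/m³ = 7.27×10^5 g/d = 726.6 kg/d.
P_X = Y_obs·Q·(S₀ − S) = 0.1488 × 726.6 = 108.1 kg VSS/d.
R_O = Q·ΔS − 1.42 P_X = 726.6 − 153.5 = 573.1 kg O₂/d.

R_O ≈ 573 kg O₂/d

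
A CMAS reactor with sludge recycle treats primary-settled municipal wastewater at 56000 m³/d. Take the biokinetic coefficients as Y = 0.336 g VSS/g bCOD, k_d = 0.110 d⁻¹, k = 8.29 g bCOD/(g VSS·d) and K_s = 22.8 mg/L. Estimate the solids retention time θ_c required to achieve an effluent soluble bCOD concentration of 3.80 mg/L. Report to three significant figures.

θ_c ≈ 3.47 d

Specific growth rate at S = 3.80 mg/L: μ = YkS/(K_s+S) = 0.336·8.29·3.80/(22.8+3.80) = 0.3979 d⁻¹.
Then 1/θ_c = μ − k_d = 0.3979 − 0.110 = 0.2879 d⁻¹, giving θ_c = 3.473 d.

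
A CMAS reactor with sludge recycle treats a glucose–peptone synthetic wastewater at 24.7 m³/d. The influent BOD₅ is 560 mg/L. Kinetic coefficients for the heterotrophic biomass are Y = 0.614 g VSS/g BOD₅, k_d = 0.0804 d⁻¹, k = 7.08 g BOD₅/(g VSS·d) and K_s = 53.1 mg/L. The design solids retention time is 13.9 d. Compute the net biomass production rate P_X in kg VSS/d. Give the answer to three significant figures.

P_X ≈ 4.00 kg VSS/d

From the Monod/SRT balance for a CMAS, S = K_s·(1+k_d θ_c)/[θ_c·(Y k − k_d) − 1] = 53.1 × (1 + 0.0804 × 13.9) / [13.9 × (0.614 × 7.08 − 0.0804) − 1] = 112.4 / 58.31 = 1.928 mg/L.
Correct the yield for decay: Y_obs = Y/(1 + k_d θ_c) = 0.614 / (1 + 0.0804 × 13.9) = 0.614 / 2.118 = 0.2900.
Q·(S₀ − S) = 24.7 × (560 − 1.93) × 10⁻³ = 13.78 kg/d removed.
So the net sludge growth is P_X = 0.2900 × 13.78 = 3.997 kg VSS/d.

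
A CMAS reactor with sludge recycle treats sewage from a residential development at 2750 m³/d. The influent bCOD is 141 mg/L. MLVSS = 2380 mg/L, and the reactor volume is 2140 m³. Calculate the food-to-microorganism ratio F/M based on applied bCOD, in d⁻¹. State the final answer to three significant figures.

Food-to-microorganism ratio F/M = Q S₀ / (V X) = 2750 × 141 / (2140 × 2380) = 0.07613 d⁻¹.

F/M ≈ 0.0761 d⁻¹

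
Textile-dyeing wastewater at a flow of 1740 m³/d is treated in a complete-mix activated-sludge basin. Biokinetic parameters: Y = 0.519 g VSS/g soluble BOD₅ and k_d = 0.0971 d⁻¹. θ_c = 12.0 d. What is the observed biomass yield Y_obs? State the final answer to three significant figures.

Y_obs ≈ 0.240 g VSS/g soluble BOD₅

Observed yield with endogenous decay: Y_obs = Y / (1 + k_d·θ_c) = 0.519 / (1 + 0.0971 × 12.0) = 0.519 / 2.165 = 0.2397 g VSS/g soluble BOD₅.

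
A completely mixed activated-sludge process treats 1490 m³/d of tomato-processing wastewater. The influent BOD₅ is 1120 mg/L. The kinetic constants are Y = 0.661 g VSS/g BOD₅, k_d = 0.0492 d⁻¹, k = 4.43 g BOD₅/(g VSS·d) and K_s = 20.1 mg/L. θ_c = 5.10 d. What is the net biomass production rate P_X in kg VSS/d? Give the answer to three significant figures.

Effluent substrate depends only on kinetics and SRT: S = K_s(1 + k_d θ_c) / [θ_c(Yk − k_d) − 1] = 20.1 × (1 + 0.0492 × 5.10) / [5.10 × (0.661 × 4.43 − 0.0492) − 1] = 25.14 / 13.68 = 1.838 mg/L.
Y_obs = Y / (1 + k_d θ_c) = 0.661 / (1 + 0.0492 × 5.10) = 0.661 / 1.251 = 0.5284.
Q·(S₀ − S) = 1490 × (1120 − 1.84) × 10⁻³ = 1666 kg/d removed.
Biomass produced: P_X = Y_obs·Q·ΔS = 0.5284 × 1666 ≈ 880.4 kg VSS/d.

P_X ≈ 880 kg VSS/d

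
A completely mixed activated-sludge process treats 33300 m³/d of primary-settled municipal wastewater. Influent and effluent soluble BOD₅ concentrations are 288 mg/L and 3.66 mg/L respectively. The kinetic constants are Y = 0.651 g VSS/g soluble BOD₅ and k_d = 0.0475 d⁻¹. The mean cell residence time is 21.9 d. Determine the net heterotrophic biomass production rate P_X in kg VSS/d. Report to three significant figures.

P_X ≈ 3020 kg VSS/d

Y_obs = Y / (1 + k_d θ_c) = 0.651 / (1 + 0.0475 × 21.9) = 0.651 / 2.040 = 0.3191.
Mass of soluble BOD₅ removed per day: Q(S₀ − S) = 33300 × 284.3 g/m³ = 9469 kg/d.
Net biomass production P_X = Y_obs × Q·(S₀ − S) = 0.3191 × 9469 = 3021 kg VSS/d.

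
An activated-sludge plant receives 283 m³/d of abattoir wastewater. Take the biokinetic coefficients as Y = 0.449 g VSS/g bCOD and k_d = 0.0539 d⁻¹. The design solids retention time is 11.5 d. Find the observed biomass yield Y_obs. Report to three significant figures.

Y_obs ≈ 0.277 g VSS/g bCOD

Correct the yield for decay: Y_obs = Y/(1 + k_d θ_c) = 0.449 / (1 + 0.0539 × 11.5) = 0.449 / 1.620 = 0.2772.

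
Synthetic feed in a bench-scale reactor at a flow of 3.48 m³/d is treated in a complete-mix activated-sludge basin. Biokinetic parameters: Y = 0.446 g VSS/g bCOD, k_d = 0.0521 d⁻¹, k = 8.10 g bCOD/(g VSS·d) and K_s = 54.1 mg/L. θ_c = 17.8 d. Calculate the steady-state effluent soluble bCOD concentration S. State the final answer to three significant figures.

From the Monod/SRT balance for a CMAS, S = K_s·(1+k_d θ_c)/[θ_c·(Y k − k_d) − 1] = 54.1 × (1 + 0.0521 × 17.8) / [17.8 × (0.446 × 8.10 − 0.0521) − 1] = 104.3 / 62.38 = 1.672 mg/L.

S ≈ 1.67 mg/L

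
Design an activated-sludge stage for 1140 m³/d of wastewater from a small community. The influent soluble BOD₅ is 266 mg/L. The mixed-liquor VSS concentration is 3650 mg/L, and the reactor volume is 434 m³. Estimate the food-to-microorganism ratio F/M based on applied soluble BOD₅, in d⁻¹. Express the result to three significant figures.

F/M ≈ 0.191 d⁻¹

F/M = applied load / biomass = Q·S₀/(V·X) = 1140 × 266 / (434.0 × 3650) = 0.1914 d⁻¹.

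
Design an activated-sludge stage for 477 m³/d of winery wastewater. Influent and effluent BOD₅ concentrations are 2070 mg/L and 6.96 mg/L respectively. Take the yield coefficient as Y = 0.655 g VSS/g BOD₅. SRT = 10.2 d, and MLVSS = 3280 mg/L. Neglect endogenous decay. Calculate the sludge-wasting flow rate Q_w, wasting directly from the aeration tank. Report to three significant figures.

With k_d = 0 the design equation reduces to V = Y Q (S₀−S) θ_c / X = 0.655 × 477 × (2070 − 6.96) × 10.2 / 3280 = 2004 m³.
Wasting from the aeration tank: Q_w = V / θ_c = 2004 / 10.2 = 196.5 m³/d.

Q_w ≈ 197 m³/d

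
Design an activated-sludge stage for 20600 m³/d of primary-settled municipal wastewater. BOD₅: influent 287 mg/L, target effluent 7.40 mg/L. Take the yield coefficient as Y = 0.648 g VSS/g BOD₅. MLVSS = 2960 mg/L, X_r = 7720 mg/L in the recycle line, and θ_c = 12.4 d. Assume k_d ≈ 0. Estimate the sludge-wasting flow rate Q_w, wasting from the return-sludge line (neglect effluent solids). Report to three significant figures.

Q_w ≈ 483 m³/d

V·X = Y·Q·ΔS·θ_c gives V = 0.648 × 20600 × (287 − 7.40) × 12.4 / 2960 = 15635 m³.
θ_c = V·X/(Q_w·X_r) when wasting from the recycle, so Q_w = V·X/(θ_c·X_r) = 15635 × 2960 / (12.4 × 7720) = 483.5 m³/d.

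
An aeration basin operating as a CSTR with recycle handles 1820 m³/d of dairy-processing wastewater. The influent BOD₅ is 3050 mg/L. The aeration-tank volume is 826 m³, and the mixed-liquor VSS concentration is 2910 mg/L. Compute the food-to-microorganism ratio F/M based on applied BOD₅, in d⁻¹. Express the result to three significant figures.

F/M = Q·S₀ / (V·X) = 1820 × 3050 / (826.0 × 2910) = 2.309 g BOD₅·(g VSS·d)⁻¹.

F/M ≈ 2.31 d⁻¹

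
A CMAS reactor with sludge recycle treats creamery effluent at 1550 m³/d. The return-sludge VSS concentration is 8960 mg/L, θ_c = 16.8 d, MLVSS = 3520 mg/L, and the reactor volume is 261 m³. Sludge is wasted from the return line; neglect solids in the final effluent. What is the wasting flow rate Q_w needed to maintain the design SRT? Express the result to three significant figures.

Q_w ≈ 6.10 m³/d

Wasting from the return line (neglecting effluent solids): Q_w = V·X / (θ_c·X_r) = 261.0 × 3520 / (16.8 × 8960) = 6.103 m³/d.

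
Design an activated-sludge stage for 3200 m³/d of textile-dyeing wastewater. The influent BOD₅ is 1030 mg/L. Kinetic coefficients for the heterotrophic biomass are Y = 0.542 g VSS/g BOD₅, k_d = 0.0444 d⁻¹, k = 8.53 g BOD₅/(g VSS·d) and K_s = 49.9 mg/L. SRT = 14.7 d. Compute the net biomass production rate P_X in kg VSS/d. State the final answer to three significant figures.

P_X ≈ 1080 kg VSS/d

Effluent substrate depends only on kinetics and SRT: S = K_s(1 + k_d θ_c) / [θ_c(Yk − k_d) − 1] = 49.9 × (1 + 0.0444 × 14.7) / [14.7 × (0.542 × 8.53 − 0.0444) − 1] = 82.47 / 66.31 = 1.244 mg/L.
Observed yield with endogenous decay: Y_obs = Y / (1 + k_d·θ_c) = 0.542 / (1 + 0.0444 × 14.7) = 0.542 / 1.653 = 0.3280 g VSS/g BOD₅.
Substrate removed = Q·(S₀ − S) = 3200 m³/d × (1030 − 1.24) g/m³ = 3.29×10^6 g/d = 3292 kg/d.
P_X = Y_obs · Q(S₀ − S) = 0.3280 × 3292 = 1080 kg VSS/d.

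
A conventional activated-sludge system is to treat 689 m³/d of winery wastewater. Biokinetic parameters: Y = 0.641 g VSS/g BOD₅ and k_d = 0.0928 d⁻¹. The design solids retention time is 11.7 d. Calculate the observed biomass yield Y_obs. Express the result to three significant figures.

Y_obs ≈ 0.307 g VSS/g BOD₅

The observed yield is Y_obs = Y/(1 + k_d·θ_c) = 0.641 / (1 + 0.0928 × 11.7) = 0.641 / 2.086 = 0.3073 g VSS per g BOD₅ removed.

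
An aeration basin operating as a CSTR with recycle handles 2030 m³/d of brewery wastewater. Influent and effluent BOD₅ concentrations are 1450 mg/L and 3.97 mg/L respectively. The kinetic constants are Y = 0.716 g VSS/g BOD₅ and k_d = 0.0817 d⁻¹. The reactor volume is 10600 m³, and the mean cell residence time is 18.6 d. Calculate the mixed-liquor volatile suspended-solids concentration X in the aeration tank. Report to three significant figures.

X = Y·Q·ΔS·θ_c / [V·(1 + k_d θ_c)] = 0.716 × 2030 × (1450 − 3.97) × 18.6 / [10600 × (1 + 0.0817 × 18.6)] = 1464 mg/L.

X ≈ 1460 mg/L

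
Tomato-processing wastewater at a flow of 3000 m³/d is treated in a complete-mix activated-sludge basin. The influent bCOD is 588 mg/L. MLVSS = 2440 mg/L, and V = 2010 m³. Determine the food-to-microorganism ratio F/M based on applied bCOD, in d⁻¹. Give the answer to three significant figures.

F/M = applied load / biomass = Q·S₀/(V·X) = 3000 × 588 / (2010 × 2440) = 0.3597 d⁻¹.

F/M ≈ 0.360 d⁻¹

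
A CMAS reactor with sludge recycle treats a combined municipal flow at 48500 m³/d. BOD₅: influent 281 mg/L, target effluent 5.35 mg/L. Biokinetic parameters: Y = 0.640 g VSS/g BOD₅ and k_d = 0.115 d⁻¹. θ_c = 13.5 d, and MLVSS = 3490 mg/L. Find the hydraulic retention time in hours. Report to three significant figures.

τ ≈ 6.42 h

Steady-state biomass mass balance: V·X·(1 + k_d·θ_c) = Y·Q·(S₀ − S)·θ_c, so V = 0.640 × 48500 × (281 − 5.35) × 13.5 / [3490 × (1 + 0.115 × 13.5)] = 1.16×10^8 / 8908 = 12966 m³.
Hydraulic retention time τ = V/Q = 12966 / 48500 = 0.2674 d = 6.416 h.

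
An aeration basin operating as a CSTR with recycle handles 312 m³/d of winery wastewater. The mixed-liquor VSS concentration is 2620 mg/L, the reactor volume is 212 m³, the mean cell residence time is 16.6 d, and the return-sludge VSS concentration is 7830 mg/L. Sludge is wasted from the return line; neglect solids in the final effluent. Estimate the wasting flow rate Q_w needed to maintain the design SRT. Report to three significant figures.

Wasting from the return line (neglecting effluent solids): Q_w = V·X / (θ_c·X_r) = 212.0 × 2620 / (16.6 × 7830) = 4.273 m³/d.

Q_w ≈ 4.27 m³/d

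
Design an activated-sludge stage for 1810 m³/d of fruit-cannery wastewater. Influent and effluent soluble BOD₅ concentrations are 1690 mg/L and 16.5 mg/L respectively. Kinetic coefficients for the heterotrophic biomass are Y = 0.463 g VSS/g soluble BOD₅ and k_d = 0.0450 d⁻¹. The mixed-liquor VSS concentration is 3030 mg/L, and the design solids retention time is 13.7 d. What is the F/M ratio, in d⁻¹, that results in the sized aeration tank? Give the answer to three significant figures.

F/M ≈ 0.257 d⁻¹

From the SRT design equation V = Y Q (S₀−S) θ_c / [X (1 + k_d θ_c)] = 0.463 × 1810 × (1690 − 16.5) × 13.7 / [3030 × (1 + 0.0450 × 13.7)] = 1.92×10^7 / 4898 = 3923 m³.
Food-to-microorganism ratio F/M = Q S₀ / (V X) = 1810 × 1690 / (3923 × 3030) = 0.2574 d⁻¹.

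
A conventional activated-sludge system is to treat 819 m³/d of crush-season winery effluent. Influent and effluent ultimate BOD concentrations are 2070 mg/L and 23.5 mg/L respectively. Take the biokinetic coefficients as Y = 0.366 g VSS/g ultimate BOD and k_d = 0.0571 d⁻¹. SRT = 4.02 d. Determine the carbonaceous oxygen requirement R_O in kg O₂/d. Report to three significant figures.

R_O ≈ 968 kg O₂/d

Y_obs = Y / (1 + k_d θ_c) = 0.366 / (1 + 0.0571 × 4.02) = 0.366 / 1.230 = 0.2977.
Q·(S₀ − S) = 819 × (2070 − 23.5) × 10⁻³ = 1676 kg/d removed.
Biomass synthesised: P_X = Y_obs × 1676 = 498.9 kg VSS/d.
R_O = Q·(S₀ − S) − 1.42·P_X = 1676 − 1.42 × 498.9 = 967.6 kg O₂/d.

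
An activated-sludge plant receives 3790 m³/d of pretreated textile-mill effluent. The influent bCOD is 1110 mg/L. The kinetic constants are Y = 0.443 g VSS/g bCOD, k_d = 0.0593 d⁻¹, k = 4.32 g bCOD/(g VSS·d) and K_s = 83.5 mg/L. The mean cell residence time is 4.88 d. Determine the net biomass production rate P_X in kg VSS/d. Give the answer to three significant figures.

From the Monod/SRT balance for a CMAS, S = K_s·(1+k_d θ_c)/[θ_c·(Y k − k_d) − 1] = 83.5 × (1 + 0.0593 × 4.88) / [4.88 × (0.443 × 4.32 − 0.0593) − 1] = 107.7 / 8.050 = 13.37 mg/L.
The observed yield is Y_obs = Y/(1 + k_d·θ_c) = 0.443 / (1 + 0.0593 × 4.88) = 0.443 / 1.289 = 0.3436 g VSS per g bCOD removed.
Q·(S₀ − S) = 3790 × (1110 − 13.4) × 10⁻³ = 4156 kg/d removed.
Biomass produced: P_X = Y_obs·Q·ΔS = 0.3436 × 4156 ≈ 1428 kg VSS/d.

P_X ≈ 1430 kg VSS/d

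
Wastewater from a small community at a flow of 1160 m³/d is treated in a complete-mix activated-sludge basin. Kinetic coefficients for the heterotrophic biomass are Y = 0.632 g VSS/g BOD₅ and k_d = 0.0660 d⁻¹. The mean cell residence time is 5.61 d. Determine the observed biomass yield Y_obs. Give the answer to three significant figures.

Y_obs ≈ 0.461 g VSS/g BOD₅

Observed yield with endogenous decay: Y_obs = Y / (1 + k_d·θ_c) = 0.632 / (1 + 0.0660 × 5.61) = 0.632 / 1.370 = 0.4612 g VSS/g BOD₅.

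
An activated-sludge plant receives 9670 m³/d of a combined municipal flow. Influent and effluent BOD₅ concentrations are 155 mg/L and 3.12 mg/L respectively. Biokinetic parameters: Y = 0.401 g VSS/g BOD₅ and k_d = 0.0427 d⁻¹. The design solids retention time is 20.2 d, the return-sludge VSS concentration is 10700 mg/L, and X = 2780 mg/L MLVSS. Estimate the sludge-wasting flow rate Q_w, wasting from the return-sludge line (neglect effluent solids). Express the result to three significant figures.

Q_w ≈ 29.6 m³/d

Steady-state biomass mass balance: V·X·(1 + k_d·θ_c) = Y·Q·(S₀ − S)·θ_c, so V = 0.401 × 9670 × (155 − 3.12) × 20.2 / [2780 × (1 + 0.0427 × 20.2)] = 1.19×10^7 / 5178 = 2298 m³.
Q_w = (V·X)/(θ_c X_r) = 2298 × 2780 / (20.2 × 10700) = 29.55 m³/d.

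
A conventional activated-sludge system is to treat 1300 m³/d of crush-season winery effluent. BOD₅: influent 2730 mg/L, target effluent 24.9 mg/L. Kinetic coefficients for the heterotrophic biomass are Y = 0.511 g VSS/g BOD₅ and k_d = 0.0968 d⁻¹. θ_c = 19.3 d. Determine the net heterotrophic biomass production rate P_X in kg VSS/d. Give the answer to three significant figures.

P_X ≈ 627 kg VSS/d

Observed yield with endogenous decay: Y_obs = Y / (1 + k_d·θ_c) = 0.511 / (1 + 0.0968 × 19.3) = 0.511 / 2.868 = 0.1782 g VSS/g BOD₅.
Q·(S₀ − S) = 1300 × (2730 − 24.9) × 10⁻³ = 3517 kg/d removed.
P_X = Y_obs · Q(S₀ − S) = 0.1782 × 3517 = 626.5 kg VSS/d.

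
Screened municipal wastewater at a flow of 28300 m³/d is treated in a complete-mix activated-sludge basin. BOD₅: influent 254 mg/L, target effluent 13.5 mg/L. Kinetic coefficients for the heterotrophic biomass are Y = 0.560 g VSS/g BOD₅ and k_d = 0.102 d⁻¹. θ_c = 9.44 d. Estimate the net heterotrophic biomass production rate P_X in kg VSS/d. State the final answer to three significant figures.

Correct the yield for decay: Y_obs = Y/(1 + k_d θ_c) = 0.560 / (1 + 0.102 × 9.44) = 0.560 / 1.963 = 0.2853.
Q·(S₀ − S) = 28300 × (254 − 13.5) × 10⁻³ = 6806 kg/d removed.
P_X = Y_obs · Q(S₀ − S) = 0.2853 × 6806 = 1942 kg VSS/d.

P_X ≈ 1940 kg VSS/d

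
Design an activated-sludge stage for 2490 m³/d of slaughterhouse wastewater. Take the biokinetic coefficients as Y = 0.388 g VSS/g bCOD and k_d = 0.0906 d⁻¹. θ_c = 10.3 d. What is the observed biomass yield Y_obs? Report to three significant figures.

Y_obs = Y / (1 + k_d θ_c) = 0.388 / (1 + 0.0906 × 10.3) = 0.388 / 1.933 = 0.2007.

Y_obs ≈ 0.201 g VSS/g bCOD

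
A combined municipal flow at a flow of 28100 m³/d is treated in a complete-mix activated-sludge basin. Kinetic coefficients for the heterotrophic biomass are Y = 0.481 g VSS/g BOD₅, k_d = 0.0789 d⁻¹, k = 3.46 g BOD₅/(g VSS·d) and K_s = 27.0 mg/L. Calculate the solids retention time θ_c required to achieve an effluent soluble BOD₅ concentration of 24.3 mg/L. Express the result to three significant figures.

θ_c ≈ 1.41 d

At the target effluent, Y k S/(K_s+S) = 0.481×3.46×24.3/51.30 = 0.7883 d⁻¹.
1/θ_c = 0.7883 − 0.0789 = 0.7094 d⁻¹, so θ_c = 1.410 d.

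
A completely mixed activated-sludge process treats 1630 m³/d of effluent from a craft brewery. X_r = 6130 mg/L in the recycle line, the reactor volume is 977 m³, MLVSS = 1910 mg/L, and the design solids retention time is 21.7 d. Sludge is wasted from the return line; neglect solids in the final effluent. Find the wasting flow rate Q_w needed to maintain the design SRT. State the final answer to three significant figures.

Q_w ≈ 14.0 m³/d

θ_c = V·X/(Q_w·X_r) when wasting from the recycle, so Q_w = V·X/(θ_c·X_r) = 977.0 × 1910 / (21.7 × 6130) = 14.03 m³/d.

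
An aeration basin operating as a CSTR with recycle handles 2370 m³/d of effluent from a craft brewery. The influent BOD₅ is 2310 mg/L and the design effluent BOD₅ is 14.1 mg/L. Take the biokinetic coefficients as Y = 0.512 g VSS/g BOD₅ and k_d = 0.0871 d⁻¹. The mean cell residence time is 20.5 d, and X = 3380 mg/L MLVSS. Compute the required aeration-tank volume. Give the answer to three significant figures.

From the SRT design equation V = Y Q (S₀−S) θ_c / [X (1 + k_d θ_c)] = 0.512 × 2370 × (2310 − 14.1) × 20.5 / [3380 × (1 + 0.0871 × 20.5)] = 5.71×10^7 / 9415 = 6066 m³.

V ≈ 6070 m³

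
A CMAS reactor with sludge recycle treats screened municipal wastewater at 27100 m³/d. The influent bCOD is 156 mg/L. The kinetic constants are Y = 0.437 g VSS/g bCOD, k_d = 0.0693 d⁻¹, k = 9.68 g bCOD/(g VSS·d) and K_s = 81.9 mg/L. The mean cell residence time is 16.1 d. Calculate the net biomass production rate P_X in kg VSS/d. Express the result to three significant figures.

From the Monod/SRT balance for a CMAS, S = K_s·(1+k_d θ_c)/[θ_c·(Y k − k_d) − 1] = 81.9 × (1 + 0.0693 × 16.1) / [16.1 × (0.437 × 9.68 − 0.0693) − 1] = 173.3 / 65.99 = 2.626 mg/L.
The observed yield is Y_obs = Y/(1 + k_d·θ_c) = 0.437 / (1 + 0.0693 × 16.1) = 0.437 / 2.116 = 0.2065 g VSS per g bCOD removed.
ΔS = 156 − 2.63 = 153.4 mg/L, so the substrate removal rate is 27100 × 153.4/1000 = 4156 kg bCOD/d.
Biomass produced: P_X = Y_obs·Q·ΔS = 0.2065 × 4156 ≈ 858.5 kg VSS/d.

P_X ≈ 858 kg VSS/d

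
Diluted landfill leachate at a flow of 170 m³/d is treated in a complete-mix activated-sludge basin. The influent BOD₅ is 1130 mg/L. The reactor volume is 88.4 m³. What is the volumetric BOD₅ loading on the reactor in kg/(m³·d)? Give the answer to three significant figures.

Volumetric loading L_v = Q·S₀ / V = 170 × 1130 g/m³ / 88.40 m³ = 2173 g/(m³·d) = 2.173 kg BOD₅/(m³·d).

L_v ≈ 2.17 kg BOD₅/(m³·d)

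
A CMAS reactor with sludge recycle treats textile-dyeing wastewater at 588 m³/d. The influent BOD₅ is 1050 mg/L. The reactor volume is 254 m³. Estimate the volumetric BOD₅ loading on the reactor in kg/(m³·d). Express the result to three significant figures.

L_v ≈ 2.43 kg BOD₅/(m³·d)

Applied BOD₅ load per unit volume = Q·S₀/V = (588 × 1050/1000)/254.0 = 2.431 kg BOD₅·m⁻³·d⁻¹.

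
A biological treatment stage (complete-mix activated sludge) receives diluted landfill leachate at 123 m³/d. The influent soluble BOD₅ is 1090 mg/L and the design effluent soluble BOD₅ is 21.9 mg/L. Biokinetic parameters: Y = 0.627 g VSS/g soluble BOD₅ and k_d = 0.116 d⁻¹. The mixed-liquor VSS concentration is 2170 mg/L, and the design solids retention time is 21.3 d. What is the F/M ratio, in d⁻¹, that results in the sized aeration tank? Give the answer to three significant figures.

Steady-state biomass mass balance: V·X·(1 + k_d·θ_c) = Y·Q·(S₀ − S)·θ_c, so V = 0.627 × 123 × (1090 − 21.9) × 21.3 / [2170 × (1 + 0.116 × 21.3)] = 1.75×10^6 / 7532 = 233.0 m³.
F/M = applied load / biomass = Q·S₀/(V·X) = 123 × 1090 / (233.0 × 2170) = 0.2652 d⁻¹.

F/M ≈ 0.265 d⁻¹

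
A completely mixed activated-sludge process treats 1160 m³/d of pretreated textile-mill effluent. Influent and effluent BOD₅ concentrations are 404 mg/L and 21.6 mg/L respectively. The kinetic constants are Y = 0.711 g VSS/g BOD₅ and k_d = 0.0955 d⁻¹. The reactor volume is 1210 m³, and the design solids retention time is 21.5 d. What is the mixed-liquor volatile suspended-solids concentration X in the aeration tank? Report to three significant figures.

X = Y·Q·ΔS·θ_c / [V·(1 + k_d θ_c)] = 0.711 × 1160 × (404 − 21.6) × 21.5 / [1210 × (1 + 0.0955 × 21.5)] = 1835 mg/L.

X ≈ 1840 mg/L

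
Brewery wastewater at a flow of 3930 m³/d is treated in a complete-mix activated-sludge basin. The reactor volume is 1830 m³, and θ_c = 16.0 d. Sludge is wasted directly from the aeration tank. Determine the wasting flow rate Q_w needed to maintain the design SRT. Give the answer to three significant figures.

With mixed-liquor wasting, θ_c = V/Q_w, so Q_w = V/θ_c = 1830/16.0 = 114.4 m³/d.

Q_w ≈ 114 m³/d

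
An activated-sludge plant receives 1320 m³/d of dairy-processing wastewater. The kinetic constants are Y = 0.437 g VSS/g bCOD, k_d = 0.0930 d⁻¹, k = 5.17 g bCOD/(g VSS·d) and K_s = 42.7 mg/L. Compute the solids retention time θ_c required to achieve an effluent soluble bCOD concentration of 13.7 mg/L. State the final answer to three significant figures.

At the target effluent, Y k S/(K_s+S) = 0.437×5.17×13.7/56.40 = 0.5488 d⁻¹.
Then 1/θ_c = μ − k_d = 0.5488 − 0.0930 = 0.4558 d⁻¹, giving θ_c = 2.194 d.

θ_c ≈ 2.19 d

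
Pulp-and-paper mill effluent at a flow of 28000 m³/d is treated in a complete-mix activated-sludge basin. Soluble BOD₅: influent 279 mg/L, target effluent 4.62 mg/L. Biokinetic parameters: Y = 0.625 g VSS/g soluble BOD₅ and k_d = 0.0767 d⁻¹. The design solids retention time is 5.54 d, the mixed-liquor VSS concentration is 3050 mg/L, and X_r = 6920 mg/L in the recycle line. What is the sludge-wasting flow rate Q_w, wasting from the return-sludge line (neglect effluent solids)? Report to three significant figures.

Q_w ≈ 487 m³/d

From the SRT design equation V = Y Q (S₀−S) θ_c / [X (1 + k_d θ_c)] = 0.625 × 28000 × (279 − 4.62) × 5.54 / [3050 × (1 + 0.0767 × 5.54)] = 2.66×10^7 / 4346 = 6121 m³.
θ_c = V·X/(Q_w·X_r) when wasting from the recycle, so Q_w = V·X/(θ_c·X_r) = 6121 × 3050 / (5.54 × 6920) = 487.0 m³/d.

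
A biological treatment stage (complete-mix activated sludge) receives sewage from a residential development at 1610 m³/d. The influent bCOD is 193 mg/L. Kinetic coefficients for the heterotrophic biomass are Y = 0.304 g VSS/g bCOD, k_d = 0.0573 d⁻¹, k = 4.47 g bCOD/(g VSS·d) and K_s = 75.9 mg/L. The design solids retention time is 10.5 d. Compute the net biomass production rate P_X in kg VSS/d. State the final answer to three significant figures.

Effluent substrate depends only on kinetics and SRT: S = K_s(1 + k_d θ_c) / [θ_c(Yk − k_d) − 1] = 75.9 × (1 + 0.0573 × 10.5) / [10.5 × (0.304 × 4.47 − 0.0573) − 1] = 121.6 / 12.67 = 9.597 mg/L.
Y_obs = Y / (1 + k_d θ_c) = 0.304 / (1 + 0.0573 × 10.5) = 0.304 / 1.602 = 0.1898.
Mass of bCOD removed per day: Q(S₀ − S) = 1610 × 183.4 g/m³ = 295.3 kg/d.
Net biomass production P_X = Y_obs × Q·(S₀ − S) = 0.1898 × 295.3 = 56.04 kg VSS/d.

P_X ≈ 56.0 kg VSS/d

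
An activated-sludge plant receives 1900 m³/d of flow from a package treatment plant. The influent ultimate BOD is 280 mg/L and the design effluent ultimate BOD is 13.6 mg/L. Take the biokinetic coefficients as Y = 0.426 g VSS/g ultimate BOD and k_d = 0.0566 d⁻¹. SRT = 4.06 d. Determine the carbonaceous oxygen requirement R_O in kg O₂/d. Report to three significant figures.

R_O ≈ 257 kg O₂/d

The observed yield is Y_obs = Y/(1 + k_d·θ_c) = 0.426 / (1 + 0.0566 × 4.06) = 0.426 / 1.230 = 0.3464 g VSS per g ultimate BOD removed.
Substrate removed = Q·(S₀ − S) = 1900 m³/d × (280 − 13.6) g/m³ = 5.06×10^5 g/d = 506.2 kg/d.
Biomass synthesised: P_X = Y_obs × 506.2 = 175.3 kg VSS/d.
R_O = Q·(S₀ − S) − 1.42·P_X = 506.2 − 1.42 × 175.3 = 257.2 kg O₂/d.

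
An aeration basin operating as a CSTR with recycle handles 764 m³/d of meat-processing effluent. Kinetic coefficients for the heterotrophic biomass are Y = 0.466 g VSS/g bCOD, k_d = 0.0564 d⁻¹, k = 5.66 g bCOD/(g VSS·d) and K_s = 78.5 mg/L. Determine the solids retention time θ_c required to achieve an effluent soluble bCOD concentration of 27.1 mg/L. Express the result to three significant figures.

θ_c ≈ 1.61 d

At the target effluent, Y k S/(K_s+S) = 0.466×5.66×27.1/105.6 = 0.6769 d⁻¹.
θ_c = 1/(μ − k_d) = 1/(0.6769 − 0.0564) = 1/0.6205 = 1.612 d.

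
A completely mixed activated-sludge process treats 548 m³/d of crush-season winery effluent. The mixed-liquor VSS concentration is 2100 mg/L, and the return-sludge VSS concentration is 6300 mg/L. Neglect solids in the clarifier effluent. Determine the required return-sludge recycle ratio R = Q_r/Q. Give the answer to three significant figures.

R ≈ 0.500

Mass balance around the secondary clarifier (neglecting effluent solids): R = X / (X_r − X) = 2100 / (6300 − 2100) = 0.5000.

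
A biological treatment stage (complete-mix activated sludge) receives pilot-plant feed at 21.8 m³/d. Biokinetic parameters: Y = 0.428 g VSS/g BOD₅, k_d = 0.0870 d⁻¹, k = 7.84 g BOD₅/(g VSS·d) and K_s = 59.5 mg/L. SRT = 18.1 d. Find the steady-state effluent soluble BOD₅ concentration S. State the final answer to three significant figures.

S ≈ 2.63 mg/L

For a completely mixed reactor with recycle the Lawrence–McCarty relation gives S = K_s·(1 + k_d·θ_c) / [θ_c·(Y·k − k_d) − 1] = 59.5 × (1 + 0.0870 × 18.1) / [18.1 × (0.428 × 7.84 − 0.0870) − 1] = 153.2 / 58.16 = 2.634 mg/L.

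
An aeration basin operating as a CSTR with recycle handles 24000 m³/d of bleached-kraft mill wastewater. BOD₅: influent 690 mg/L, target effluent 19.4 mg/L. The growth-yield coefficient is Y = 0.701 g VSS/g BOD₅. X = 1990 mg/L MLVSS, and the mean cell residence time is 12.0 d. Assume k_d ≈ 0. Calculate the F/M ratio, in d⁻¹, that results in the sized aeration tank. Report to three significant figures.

F/M ≈ 0.122 d⁻¹

With k_d = 0 the design equation reduces to V = Y Q (S₀−S) θ_c / X = 0.701 × 24000 × (690 − 19.4) × 12.0 / 1990 = 68033 m³.
F/M = applied load / biomass = Q·S₀/(V·X) = 24000 × 690 / (68033 × 1990) = 0.1223 d⁻¹.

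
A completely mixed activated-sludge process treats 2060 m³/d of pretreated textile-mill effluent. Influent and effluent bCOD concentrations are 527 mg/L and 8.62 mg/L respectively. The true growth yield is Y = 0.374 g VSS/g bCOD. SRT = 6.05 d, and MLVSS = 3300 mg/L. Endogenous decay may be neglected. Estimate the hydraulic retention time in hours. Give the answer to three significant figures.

τ ≈ 8.53 h

Biomass mass balance (decay neglected): V·X = Y·Q·(S₀ − S)·θ_c, so V = 0.374 × 2060 × (527 − 8.62) × 6.05 / 3300 = 732.2 m³.
τ = V/Q = 732.2/2060 = 0.3554 d, or 8.530 h.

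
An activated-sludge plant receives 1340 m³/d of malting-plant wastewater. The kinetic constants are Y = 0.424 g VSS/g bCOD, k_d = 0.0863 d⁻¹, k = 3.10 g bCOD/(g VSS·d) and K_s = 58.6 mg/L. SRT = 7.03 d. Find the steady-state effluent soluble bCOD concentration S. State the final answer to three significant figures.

Effluent substrate depends only on kinetics and SRT: S = K_s(1 + k_d θ_c) / [θ_c(Yk − k_d) − 1] = 58.6 × (1 + 0.0863 × 7.03) / [7.03 × (0.424 × 3.10 − 0.0863) − 1] = 94.15 / 7.634 = 12.33 mg/L.

S ≈ 12.3 mg/L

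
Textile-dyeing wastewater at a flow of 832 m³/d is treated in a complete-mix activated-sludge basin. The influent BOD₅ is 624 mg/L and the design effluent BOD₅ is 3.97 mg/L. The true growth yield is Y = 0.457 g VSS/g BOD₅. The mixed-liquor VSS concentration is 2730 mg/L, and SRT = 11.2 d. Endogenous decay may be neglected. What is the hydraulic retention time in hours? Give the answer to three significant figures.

τ ≈ 27.9 h

Biomass mass balance (decay neglected): V·X = Y·Q·(S₀ − S)·θ_c, so V = 0.457 × 832 × (624 − 3.97) × 11.2 / 2730 = 967.2 m³.
Hydraulic retention time τ = V/Q = 967.2 / 832 = 1.162 d = 27.90 h.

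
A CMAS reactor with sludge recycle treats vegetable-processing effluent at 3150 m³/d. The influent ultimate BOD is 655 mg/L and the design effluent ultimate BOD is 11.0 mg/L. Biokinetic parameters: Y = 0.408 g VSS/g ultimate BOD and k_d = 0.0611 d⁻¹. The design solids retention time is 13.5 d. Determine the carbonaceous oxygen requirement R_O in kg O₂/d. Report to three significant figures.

R_O ≈ 1380 kg O₂/d

Correct the yield for decay: Y_obs = Y/(1 + k_d θ_c) = 0.408 / (1 + 0.0611 × 13.5) = 0.408 / 1.825 = 0.2236.
Substrate removed = Q·(S₀ − S) = 3150 m³/d × (655 − 11.0) g/m³ = 2.03×10^6 g/d = 2029 kg/d.
P_X = Y_obs·Q·(S₀ − S) = 0.2236 × 2029 = 453.6 kg VSS/d.
R_O = Q·(S₀ − S) − 1.42·P_X = 2029 − 1.42 × 453.6 = 1385 kg O₂/d.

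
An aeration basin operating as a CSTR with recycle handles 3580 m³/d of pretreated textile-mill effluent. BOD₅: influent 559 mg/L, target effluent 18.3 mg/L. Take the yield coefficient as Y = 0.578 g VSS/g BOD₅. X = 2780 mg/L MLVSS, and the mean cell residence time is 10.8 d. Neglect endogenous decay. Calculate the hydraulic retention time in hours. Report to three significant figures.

V·X = Y·Q·ΔS·θ_c gives V = 0.578 × 3580 × (559 − 18.3) × 10.8 / 2780 = 4347 m³.
τ = V/Q = 4347/3580 = 1.214 d, or 29.14 h.

τ ≈ 29.1 h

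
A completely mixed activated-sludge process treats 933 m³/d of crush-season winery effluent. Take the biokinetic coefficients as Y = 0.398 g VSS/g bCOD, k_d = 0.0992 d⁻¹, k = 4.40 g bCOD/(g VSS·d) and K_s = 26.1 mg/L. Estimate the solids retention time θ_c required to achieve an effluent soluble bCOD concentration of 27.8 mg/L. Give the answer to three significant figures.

θ_c ≈ 1.24 d

From 1/θ_c = Y·k·S/(K_s + S) − k_d: Y·k·S/(K_s+S) = 0.398 × 4.40 × 27.8 / (26.1 + 27.8) = 0.9032 d⁻¹.
θ_c = 1/(μ − k_d) = 1/(0.9032 − 0.0992) = 1/0.8040 = 1.244 d.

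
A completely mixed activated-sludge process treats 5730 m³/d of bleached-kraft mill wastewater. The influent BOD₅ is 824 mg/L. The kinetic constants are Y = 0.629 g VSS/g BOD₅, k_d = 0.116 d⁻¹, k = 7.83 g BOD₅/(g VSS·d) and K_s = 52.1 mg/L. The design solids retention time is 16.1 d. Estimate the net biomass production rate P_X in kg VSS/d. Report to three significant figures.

Effluent substrate depends only on kinetics and SRT: S = K_s(1 + k_d θ_c) / [θ_c(Yk − k_d) − 1] = 52.1 × (1 + 0.116 × 16.1) / [16.1 × (0.629 × 7.83 − 0.116) − 1] = 149.4 / 76.43 = 1.955 mg/L.
Y_obs = Y / (1 + k_d θ_c) = 0.629 / (1 + 0.116 × 16.1) = 0.629 / 2.868 = 0.2193.
ΔS = 824 − 1.95 = 822.0 mg/L, so the substrate removal rate is 5730 × 822.0/1000 = 4710 kg BOD₅/d.
Biomass produced: P_X = Y_obs·Q·ΔS = 0.2193 × 4710 ≈ 1033 kg VSS/d.

P_X ≈ 1030 kg VSS/d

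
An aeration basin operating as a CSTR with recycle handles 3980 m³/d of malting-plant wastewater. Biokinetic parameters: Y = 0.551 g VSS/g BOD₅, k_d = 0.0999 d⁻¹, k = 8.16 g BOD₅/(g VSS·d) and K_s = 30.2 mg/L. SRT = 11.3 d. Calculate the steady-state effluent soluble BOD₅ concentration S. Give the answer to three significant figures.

From the Monod/SRT balance for a CMAS, S = K_s·(1+k_d θ_c)/[θ_c·(Y k − k_d) − 1] = 30.2 × (1 + 0.0999 × 11.3) / [11.3 × (0.551 × 8.16 − 0.0999) − 1] = 64.29 / 48.68 = 1.321 mg/L.

S ≈ 1.32 mg/L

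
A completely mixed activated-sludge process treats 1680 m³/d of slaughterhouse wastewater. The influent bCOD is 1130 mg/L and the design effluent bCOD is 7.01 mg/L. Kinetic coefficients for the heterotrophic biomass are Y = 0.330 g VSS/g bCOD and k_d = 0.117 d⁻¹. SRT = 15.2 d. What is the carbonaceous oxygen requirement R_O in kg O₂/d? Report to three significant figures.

R_O ≈ 1570 kg O₂/d

Y_obs = Y / (1 + k_d θ_c) = 0.330 / (1 + 0.117 × 15.2) = 0.330 / 2.778 = 0.1188.
Substrate removed = Q·(S₀ − S) = 1680 m³/d × (1130 − 7.01) g/m³ = 1.89×10^6 g/d = 1887 kg/d.
P_X = Y_obs·Q·(S₀ − S) = 0.1188 × 1887 = 224.1 kg VSS/d.
Carbonaceous O₂ demand = substrate oxidised − cell-mass equivalent = 1887 − 1.42 × 224.1 = 1568 kg O₂/d.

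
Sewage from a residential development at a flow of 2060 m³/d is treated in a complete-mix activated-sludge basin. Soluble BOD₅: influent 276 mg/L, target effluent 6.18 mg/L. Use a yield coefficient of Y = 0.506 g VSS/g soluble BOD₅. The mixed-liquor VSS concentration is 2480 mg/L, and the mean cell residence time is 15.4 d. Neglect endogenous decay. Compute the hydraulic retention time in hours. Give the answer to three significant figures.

τ ≈ 20.3 h

Biomass mass balance (decay neglected): V·X = Y·Q·(S₀ − S)·θ_c, so V = 0.506 × 2060 × (276 − 6.18) × 15.4 / 2480 = 1746 m³.
τ = V/Q = 1746/2060 = 0.8478 d, or 20.35 h.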